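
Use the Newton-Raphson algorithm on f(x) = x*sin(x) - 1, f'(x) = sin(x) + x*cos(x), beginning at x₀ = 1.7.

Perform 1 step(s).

f(x) = x*sin(x) - 1
f'(x) = sin(x) + x*cos(x)
x₀ = 1.7

Newton-Raphson formula: x_{n+1} = x_n - f(x_n)/f'(x_n)

Iteration 1:
  f(1.700000) = 0.685830
  f'(1.700000) = 0.772629
  x_1 = 1.700000 - 0.685830/0.772629 = 0.812342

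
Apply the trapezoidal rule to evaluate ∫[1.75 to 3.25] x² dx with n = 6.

f(x) = x²
a = 1.75, b = 3.25, n = 6
h = (b - a)/n = 0.250000

Trapezoidal rule: (h/2)[f(x₀) + 2f(x₁) + 2f(x₂) + ... + f(xₙ)]

x_0 = 1.7500, f(x_0) = 3.062500, coefficient = 1
x_1 = 2.0000, f(x_1) = 4.000000, coefficient = 2
x_2 = 2.2500, f(x_2) = 5.062500, coefficient = 2
x_3 = 2.5000, f(x_3) = 6.250000, coefficient = 2
x_4 = 2.7500, f(x_4) = 7.562500, coefficient = 2
x_5 = 3.0000, f(x_5) = 9.000000, coefficient = 2
x_6 = 3.2500, f(x_6) = 10.562500, coefficient = 1

I ≈ (0.250000/2) × 77.375000 = 9.671875
Exact value: 9.656250
Error: 0.015625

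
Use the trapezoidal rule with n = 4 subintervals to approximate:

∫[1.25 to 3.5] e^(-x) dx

f(x) = e^(-x)
a = 1.25, b = 3.5, n = 4
h = (b - a)/n = 0.562500

Trapezoidal rule: (h/2)[f(x₀) + 2f(x₁) + 2f(x₂) + ... + f(xₙ)]

x_0 = 1.2500, f(x_0) = 0.286505, coefficient = 1
x_1 = 1.8125, f(x_1) = 0.163246, coefficient = 2
x_2 = 2.3750, f(x_2) = 0.093014, coefficient = 2
x_3 = 2.9375, f(x_3) = 0.052998, coefficient = 2
x_4 = 3.5000, f(x_4) = 0.030197, coefficient = 1

I ≈ (0.562500/2) × 0.935218 = 0.263030
Exact value: 0.256307
Error: 0.006723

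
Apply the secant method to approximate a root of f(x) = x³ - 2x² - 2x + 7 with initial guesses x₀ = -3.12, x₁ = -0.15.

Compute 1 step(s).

f(x) = x³ - 2x² - 2x + 7
x₀ = -3.12, x₁ = -0.15

Secant formula: x_{n+1} = x_n - f(x_n)(x_n - x_{n-1})/(f(x_n) - f(x_{n-1}))

Iteration 1:
  f(-3.120000) = -36.600128
  f(-0.150000) = 7.251625
  x_2 = -0.150000 - 7.251625×(-0.150000 - (-3.120000))/(7.251625 - (-36.600128))
       = -0.641139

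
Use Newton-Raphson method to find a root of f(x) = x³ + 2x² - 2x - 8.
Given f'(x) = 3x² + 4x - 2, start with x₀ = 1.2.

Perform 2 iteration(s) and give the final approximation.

f(x) = x³ + 2x² - 2x - 8
f'(x) = 3x² + 4x - 2
x₀ = 1.2

Newton-Raphson formula: x_{n+1} = x_n - f(x_n)/f'(x_n)

Iteration 1:
  f(1.200000) = -5.792000
  f'(1.200000) = 7.120000
  x_1 = 1.200000 - (-5.792000)/7.120000 = 2.013483
Iteration 2:
  f(2.013483) = 4.244153
  f'(2.013483) = 18.216276
  x_2 = 2.013483 - 4.244153/18.216276 = 1.780496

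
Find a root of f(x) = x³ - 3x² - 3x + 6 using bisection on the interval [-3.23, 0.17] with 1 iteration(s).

f(x) = x³ - 3x² - 3x + 6
Initial interval: [-3.23, 0.17]

Iteration 1:
  c_1 = (-3.230000 + 0.170000)/2 = -1.530000
  f(c_1) = f(-1.530000) = -0.014277
  f(a) × f(c) ≥ 0, new interval: [-1.530000, 0.170000]

After 1 iteration(s), the approximation is c_1 = -1.530000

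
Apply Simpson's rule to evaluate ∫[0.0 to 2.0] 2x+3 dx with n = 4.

f(x) = 2x+3
a = 0.0, b = 2.0, n = 4
h = (b - a)/n = 0.500000

Simpson's rule: (h/3)[f(x₀) + 4f(x₁) + 2f(x₂) + ... + f(xₙ)]

x_0 = 0.0000, f(x_0) = 3.000000, coefficient = 1
x_1 = 0.5000, f(x_1) = 4.000000, coefficient = 4
x_2 = 1.0000, f(x_2) = 5.000000, coefficient = 2
x_3 = 1.5000, f(x_3) = 6.000000, coefficient = 4
x_4 = 2.0000, f(x_4) = 7.000000, coefficient = 1

I ≈ (0.500000/3) × 60.000000 = 10.000000
Exact value: 10.000000
Error: 0.000000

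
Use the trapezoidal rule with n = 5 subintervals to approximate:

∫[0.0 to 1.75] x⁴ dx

f(x) = x⁴
a = 0.0, b = 1.75, n = 5
h = (b - a)/n = 0.350000

Trapezoidal rule: (h/2)[f(x₀) + 2f(x₁) + 2f(x₂) + ... + f(xₙ)]

x_0 = 0.0000, f(x_0) = 0.000000, coefficient = 1
x_1 = 0.3500, f(x_1) = 0.015006, coefficient = 2
x_2 = 0.7000, f(x_2) = 0.240100, coefficient = 2
x_3 = 1.0500, f(x_3) = 1.215506, coefficient = 2
x_4 = 1.4000, f(x_4) = 3.841600, coefficient = 2
x_5 = 1.7500, f(x_5) = 9.378906, coefficient = 1

I ≈ (0.350000/2) × 20.003331 = 3.500583
Exact value: 3.282617
Error: 0.217966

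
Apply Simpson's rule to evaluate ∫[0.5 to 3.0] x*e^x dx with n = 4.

f(x) = x*e^x
a = 0.5, b = 3.0, n = 4
h = (b - a)/n = 0.625000

Simpson's rule: (h/3)[f(x₀) + 4f(x₁) + 2f(x₂) + ... + f(xₙ)]

x_0 = 0.5000, f(x_0) = 0.824361, coefficient = 1
x_1 = 1.1250, f(x_1) = 3.465244, coefficient = 4
x_2 = 1.7500, f(x_2) = 10.070555, coefficient = 2
x_3 = 2.3750, f(x_3) = 25.533656, coefficient = 4
x_4 = 3.0000, f(x_4) = 60.256611, coefficient = 1

I ≈ (0.625000/3) × 197.217682 = 41.087017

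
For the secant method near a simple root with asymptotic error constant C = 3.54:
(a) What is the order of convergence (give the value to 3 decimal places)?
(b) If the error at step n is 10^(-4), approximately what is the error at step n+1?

(a) Secant method has superlinear convergence with order φ = (1+√5)/2 ≈ 1.618.
    This means |e_{n+1}| ≈ C|e_n|^1.618.

(b) With |e_n| = 10^(-4) and C = 3.54:
    |e_{n+1}| ≈ 3.54 × (10^(-4))^1.618 = 3.54 × 10^(-6.47)

(a) ≈ 1.618 (golden ratio); (b) |e_{n+1}| ≈ 1.194e-06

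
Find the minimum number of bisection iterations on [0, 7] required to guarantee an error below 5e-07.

We need (b-a)/2^n ≤ 5e-07
(7 - 0)/2^n ≤ 5e-07
7/2^n ≤ 5e-07
2^n ≥ 14000000
n ≥ log₂(14000000) = 23.74
n ≥ 24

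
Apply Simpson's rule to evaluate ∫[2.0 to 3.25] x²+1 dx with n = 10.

f(x) = x²+1
a = 2.0, b = 3.25, n = 10
h = (b - a)/n = 0.125000

Simpson's rule: (h/3)[f(x₀) + 4f(x₁) + 2f(x₂) + ... + f(xₙ)]

x_0 = 2.0000, f(x_0) = 5.000000, coefficient = 1
x_1 = 2.1250, f(x_1) = 5.515625, coefficient = 4
x_2 = 2.2500, f(x_2) = 6.062500, coefficient = 2
x_3 = 2.3750, f(x_3) = 6.640625, coefficient = 4
x_4 = 2.5000, f(x_4) = 7.250000, coefficient = 2
x_5 = 2.6250, f(x_5) = 7.890625, coefficient = 4
x_6 = 2.7500, f(x_6) = 8.562500, coefficient = 2
x_7 = 2.8750, f(x_7) = 9.265625, coefficient = 4
x_8 = 3.0000, f(x_8) = 10.000000, coefficient = 2
x_9 = 3.1250, f(x_9) = 10.765625, coefficient = 4
x_10 = 3.2500, f(x_10) = 11.562500, coefficient = 1

I ≈ (0.125000/3) × 240.625000 = 10.026042
Exact value: 10.026042
Error: 0.000000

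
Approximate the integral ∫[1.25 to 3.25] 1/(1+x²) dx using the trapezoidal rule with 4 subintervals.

f(x) = 1/(1+x²)
a = 1.25, b = 3.25, n = 4
h = (b - a)/n = 0.500000

Trapezoidal rule: (h/2)[f(x₀) + 2f(x₁) + 2f(x₂) + ... + f(xₙ)]

x_0 = 1.2500, f(x_0) = 0.390244, coefficient = 1
x_1 = 1.7500, f(x_1) = 0.246154, coefficient = 2
x_2 = 2.2500, f(x_2) = 0.164948, coefficient = 2
x_3 = 2.7500, f(x_3) = 0.116788, coefficient = 2
x_4 = 3.2500, f(x_4) = 0.086486, coefficient = 1

I ≈ (0.500000/2) × 1.532512 = 0.383128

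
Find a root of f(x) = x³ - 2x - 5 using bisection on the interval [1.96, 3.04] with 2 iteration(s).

f(x) = x³ - 2x - 5
Initial interval: [1.96, 3.04]

Iteration 1:
  c_1 = (1.960000 + 3.040000)/2 = 2.500000
  f(c_1) = f(2.500000) = 5.625000
  f(a) × f(c) < 0, new interval: [1.960000, 2.500000]
Iteration 2:
  c_2 = (1.960000 + 2.500000)/2 = 2.230000
  f(c_2) = f(2.230000) = 1.629567
  f(a) × f(c) < 0, new interval: [1.960000, 2.230000]

After 2 iteration(s), the approximation is c_2 = 2.230000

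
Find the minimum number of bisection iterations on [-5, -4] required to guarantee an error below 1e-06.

We need (b-a)/2^n ≤ 1e-06
(-4 - (-5))/2^n ≤ 1e-06
1/2^n ≤ 1e-06
2^n ≥ 1000000
n ≥ log₂(1000000) = 19.93
n ≥ 20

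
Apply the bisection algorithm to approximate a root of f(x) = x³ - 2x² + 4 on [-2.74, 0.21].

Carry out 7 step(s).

f(x) = x³ - 2x² + 4
Initial interval: [-2.74, 0.21]

Iteration 1:
  c_1 = (-2.740000 + 0.210000)/2 = -1.265000
  f(c_1) = f(-1.265000) = -1.224735
  f(a) × f(c) ≥ 0, new interval: [-1.265000, 0.210000]
Iteration 2:
  c_2 = (-1.265000 + 0.210000)/2 = -0.527500
  f(c_2) = f(-0.527500) = 3.296707
  f(a) × f(c) < 0, new interval: [-1.265000, -0.527500]
Iteration 3:
  c_3 = (-1.265000 + (-0.527500))/2 = -0.896250
  f(c_3) = f(-0.896250) = 1.673546
  f(a) × f(c) < 0, new interval: [-1.265000, -0.896250]
Iteration 4:
  c_4 = (-1.265000 + (-0.896250))/2 = -1.080625
  f(c_4) = f(-1.080625) = 0.402599
  f(a) × f(c) < 0, new interval: [-1.265000, -1.080625]
Iteration 5:
  c_5 = (-1.265000 + (-1.080625))/2 = -1.172813
  f(c_5) = f(-1.172813) = -0.364169
  f(a) × f(c) ≥ 0, new interval: [-1.172813, -1.080625]
Iteration 6:
  c_6 = (-1.172813 + (-1.080625))/2 = -1.126719
  f(c_6) = f(-1.126719) = 0.030646
  f(a) × f(c) < 0, new interval: [-1.172813, -1.126719]
Iteration 7:
  c_7 = (-1.172813 + (-1.126719))/2 = -1.149766
  f(c_7) = f(-1.149766) = -0.163867
  f(a) × f(c) ≥ 0, new interval: [-1.149766, -1.126719]

After 7 iteration(s), the approximation is c_7 = -1.149766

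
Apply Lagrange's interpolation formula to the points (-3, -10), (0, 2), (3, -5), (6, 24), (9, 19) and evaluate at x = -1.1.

Lagrange interpolation formula:
P(x) = Σ yᵢ × Lᵢ(x)
where Lᵢ(x) = Π_{j≠i} (x - xⱼ)/(xᵢ - xⱼ)

L_0(-1.1) = (-1.1 - 0)/(-3 - 0) × (-1.1 - 3)/(-3 - 3) × (-1.1 - 6)/(-3 - 6) × (-1.1 - 9)/(-3 - 9) = 0.166364
L_1(-1.1) = (-1.1 - (-3))/(0 - (-3)) × (-1.1 - 3)/(0 - 3) × (-1.1 - 6)/(0 - 6) × (-1.1 - 9)/(0 - 9) = 1.149426
L_2(-1.1) = (-1.1 - (-3))/(3 - (-3)) × (-1.1 - 0)/(3 - 0) × (-1.1 - 6)/(3 - 6) × (-1.1 - 9)/(3 - 9) = -0.462574
L_3(-1.1) = (-1.1 - (-3))/(6 - (-3)) × (-1.1 - 0)/(6 - 0) × (-1.1 - 3)/(6 - 3) × (-1.1 - 9)/(6 - 9) = 0.178080
L_4(-1.1) = (-1.1 - (-3))/(9 - (-3)) × (-1.1 - 0)/(9 - 0) × (-1.1 - 3)/(9 - 3) × (-1.1 - 6)/(9 - 6) = -0.031296

P(-1.1) = (-10)×L_0(-1.1) + 2×L_1(-1.1) + (-5)×L_2(-1.1) + 24×L_3(-1.1) + 19×L_4(-1.1)
P(-1.1) = 6.627370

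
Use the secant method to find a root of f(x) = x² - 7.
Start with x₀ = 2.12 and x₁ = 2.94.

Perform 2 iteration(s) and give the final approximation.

f(x) = x² - 7
x₀ = 2.12, x₁ = 2.94

Secant formula: x_{n+1} = x_n - f(x_n)(x_n - x_{n-1})/(f(x_n) - f(x_{n-1}))

Iteration 1:
  f(2.120000) = -2.505600
  f(2.940000) = 1.643600
  x_2 = 2.940000 - 1.643600×(2.940000 - 2.120000)/(1.643600 - (-2.505600))
       = 2.615178
Iteration 2:
  f(2.940000) = 1.643600
  f(2.615178) = -0.160845
  x_3 = 2.615178 - (-0.160845)×(2.615178 - 2.940000)/(-0.160845 - 1.643600)
       = 2.644132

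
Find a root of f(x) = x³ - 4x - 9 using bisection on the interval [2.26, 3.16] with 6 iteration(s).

f(x) = x³ - 4x - 9
Initial interval: [2.26, 3.16]

Iteration 1:
  c_1 = (2.260000 + 3.160000)/2 = 2.710000
  f(c_1) = f(2.710000) = 0.062511
  f(a) × f(c) < 0, new interval: [2.260000, 2.710000]
Iteration 2:
  c_2 = (2.260000 + 2.710000)/2 = 2.485000
  f(c_2) = f(2.485000) = -3.594566
  f(a) × f(c) ≥ 0, new interval: [2.485000, 2.710000]
Iteration 3:
  c_3 = (2.485000 + 2.710000)/2 = 2.597500
  f(c_3) = f(2.597500) = -1.864651
  f(a) × f(c) ≥ 0, new interval: [2.597500, 2.710000]
Iteration 4:
  c_4 = (2.597500 + 2.710000)/2 = 2.653750
  f(c_4) = f(2.653750) = -0.926260
  f(a) × f(c) ≥ 0, new interval: [2.653750, 2.710000]
Iteration 5:
  c_5 = (2.653750 + 2.710000)/2 = 2.681875
  f(c_5) = f(2.681875) = -0.438239
  f(a) × f(c) ≥ 0, new interval: [2.681875, 2.710000]
Iteration 6:
  c_6 = (2.681875 + 2.710000)/2 = 2.695937
  f(c_6) = f(2.695937) = -0.189463
  f(a) × f(c) ≥ 0, new interval: [2.695937, 2.710000]

After 6 iteration(s), the approximation is c_6 = 2.695937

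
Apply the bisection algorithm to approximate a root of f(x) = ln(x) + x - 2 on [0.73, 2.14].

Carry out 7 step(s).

f(x) = ln(x) + x - 2
Initial interval: [0.73, 2.14]

Iteration 1:
  c_1 = (0.730000 + 2.140000)/2 = 1.435000
  f(c_1) = f(1.435000) = -0.203835
  f(a) × f(c) ≥ 0, new interval: [1.435000, 2.140000]
Iteration 2:
  c_2 = (1.435000 + 2.140000)/2 = 1.787500
  f(c_2) = f(1.787500) = 0.368318
  f(a) × f(c) < 0, new interval: [1.435000, 1.787500]
Iteration 3:
  c_3 = (1.435000 + 1.787500)/2 = 1.611250
  f(c_3) = f(1.611250) = 0.088260
  f(a) × f(c) < 0, new interval: [1.435000, 1.611250]
Iteration 4:
  c_4 = (1.435000 + 1.611250)/2 = 1.523125
  f(c_4) = f(1.523125) = -0.056111
  f(a) × f(c) ≥ 0, new interval: [1.523125, 1.611250]
Iteration 5:
  c_5 = (1.523125 + 1.611250)/2 = 1.567188
  f(c_5) = f(1.567188) = 0.016470
  f(a) × f(c) < 0, new interval: [1.523125, 1.567188]
Iteration 6:
  c_6 = (1.523125 + 1.567188)/2 = 1.545156
  f(c_6) = f(1.545156) = -0.019719
  f(a) × f(c) ≥ 0, new interval: [1.545156, 1.567188]
Iteration 7:
  c_7 = (1.545156 + 1.567188)/2 = 1.556172
  f(c_7) = f(1.556172) = -0.001599
  f(a) × f(c) ≥ 0, new interval: [1.556172, 1.567188]

After 7 iteration(s), the approximation is c_7 = 1.556172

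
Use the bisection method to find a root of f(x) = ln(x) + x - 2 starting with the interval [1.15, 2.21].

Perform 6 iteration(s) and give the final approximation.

f(x) = ln(x) + x - 2
Initial interval: [1.15, 2.21]

Iteration 1:
  c_1 = (1.150000 + 2.210000)/2 = 1.680000
  f(c_1) = f(1.680000) = 0.198794
  f(a) × f(c) < 0, new interval: [1.150000, 1.680000]
Iteration 2:
  c_2 = (1.150000 + 1.680000)/2 = 1.415000
  f(c_2) = f(1.415000) = -0.237870
  f(a) × f(c) ≥ 0, new interval: [1.415000, 1.680000]
Iteration 3:
  c_3 = (1.415000 + 1.680000)/2 = 1.547500
  f(c_3) = f(1.547500) = -0.015859
  f(a) × f(c) ≥ 0, new interval: [1.547500, 1.680000]
Iteration 4:
  c_4 = (1.547500 + 1.680000)/2 = 1.613750
  f(c_4) = f(1.613750) = 0.092311
  f(a) × f(c) < 0, new interval: [1.547500, 1.613750]
Iteration 5:
  c_5 = (1.547500 + 1.613750)/2 = 1.580625
  f(c_5) = f(1.580625) = 0.038445
  f(a) × f(c) < 0, new interval: [1.547500, 1.580625]
Iteration 6:
  c_6 = (1.547500 + 1.580625)/2 = 1.564062
  f(c_6) = f(1.564062) = 0.011349
  f(a) × f(c) < 0, new interval: [1.547500, 1.564062]

After 6 iteration(s), the approximation is c_6 = 1.564062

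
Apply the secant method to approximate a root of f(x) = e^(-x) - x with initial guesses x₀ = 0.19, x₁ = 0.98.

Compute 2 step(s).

f(x) = e^(-x) - x
x₀ = 0.19, x₁ = 0.98

Secant formula: x_{n+1} = x_n - f(x_n)(x_n - x_{n-1})/(f(x_n) - f(x_{n-1}))

Iteration 1:
  f(0.190000) = 0.636959
  f(0.980000) = -0.604689
  x_2 = 0.980000 - (-0.604689)×(0.980000 - 0.190000)/(-0.604689 - 0.636959)
       = 0.595266
Iteration 2:
  f(0.980000) = -0.604689
  f(0.595266) = -0.043850
  x_3 = 0.595266 - (-0.043850)×(0.595266 - 0.980000)/(-0.043850 - (-0.604689))
       = 0.565185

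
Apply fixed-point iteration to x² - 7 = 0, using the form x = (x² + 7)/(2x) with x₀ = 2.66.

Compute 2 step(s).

Equation: x² - 7 = 0
Fixed-point form: x = (x² + 7)/(2x)
x₀ = 2.66

x_1 = g(2.660000) = 2.645789
x_2 = g(2.645789) = 2.645751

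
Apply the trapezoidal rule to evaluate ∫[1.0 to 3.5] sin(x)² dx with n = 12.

f(x) = sin(x)²
a = 1.0, b = 3.5, n = 12
h = (b - a)/n = 0.208333

Trapezoidal rule: (h/2)[f(x₀) + 2f(x₁) + 2f(x₂) + ... + f(xₙ)]

x_0 = 1.0000, f(x_0) = 0.708073, coefficient = 1
x_1 = 1.2083, f(x_1) = 0.874274, coefficient = 2
x_2 = 1.4167, f(x_2) = 0.976432, coefficient = 2
x_3 = 1.6250, f(x_3) = 0.997065, coefficient = 2
x_4 = 1.8333, f(x_4) = 0.932643, coefficient = 2
x_5 = 2.0417, f(x_5) = 0.794191, coefficient = 2
x_6 = 2.2500, f(x_6) = 0.605398, coefficient = 2
x_7 = 2.4583, f(x_7) = 0.398570, coefficient = 2
x_8 = 2.6667, f(x_8) = 0.209098, coefficient = 2
x_9 = 2.8750, f(x_9) = 0.069404, coefficient = 2
x_10 = 3.0833, f(x_10) = 0.003390, coefficient = 2
x_11 = 3.2917, f(x_11) = 0.022354, coefficient = 2
x_12 = 3.5000, f(x_12) = 0.123049, coefficient = 1

I ≈ (0.208333/2) × 12.596760 = 1.312162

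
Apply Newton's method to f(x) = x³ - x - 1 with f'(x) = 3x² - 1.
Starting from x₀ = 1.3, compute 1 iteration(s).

f(x) = x³ - x - 1
f'(x) = 3x² - 1
x₀ = 1.3

Newton-Raphson formula: x_{n+1} = x_n - f(x_n)/f'(x_n)

Iteration 1:
  f(1.300000) = -0.103000
  f'(1.300000) = 4.070000
  x_1 = 1.300000 - (-0.103000)/4.070000 = 1.325307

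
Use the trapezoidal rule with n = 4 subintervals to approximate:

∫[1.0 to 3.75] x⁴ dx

f(x) = x⁴
a = 1.0, b = 3.75, n = 4
h = (b - a)/n = 0.687500

Trapezoidal rule: (h/2)[f(x₀) + 2f(x₁) + 2f(x₂) + ... + f(xₙ)]

x_0 = 1.0000, f(x_0) = 1.000000, coefficient = 1
x_1 = 1.6875, f(x_1) = 8.109146, coefficient = 2
x_2 = 2.3750, f(x_2) = 31.816650, coefficient = 2
x_3 = 3.0625, f(x_3) = 87.963882, coefficient = 2
x_4 = 3.7500, f(x_4) = 197.753906, coefficient = 1

I ≈ (0.687500/2) × 454.533264 = 156.245810
Exact value: 148.115430
Error: 8.130380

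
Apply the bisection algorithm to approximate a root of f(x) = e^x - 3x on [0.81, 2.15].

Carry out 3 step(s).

f(x) = e^x - 3x
Initial interval: [0.81, 2.15]

Iteration 1:
  c_1 = (0.810000 + 2.150000)/2 = 1.480000
  f(c_1) = f(1.480000) = -0.047054
  f(a) × f(c) ≥ 0, new interval: [1.480000, 2.150000]
Iteration 2:
  c_2 = (1.480000 + 2.150000)/2 = 1.815000
  f(c_2) = f(1.815000) = 0.696076
  f(a) × f(c) < 0, new interval: [1.480000, 1.815000]
Iteration 3:
  c_3 = (1.480000 + 1.815000)/2 = 1.647500
  f(c_3) = f(1.647500) = 0.251479
  f(a) × f(c) < 0, new interval: [1.480000, 1.647500]

After 3 iteration(s), the approximation is c_3 = 1.647500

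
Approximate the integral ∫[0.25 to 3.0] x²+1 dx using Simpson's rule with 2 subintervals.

f(x) = x²+1
a = 0.25, b = 3.0, n = 2
h = (b - a)/n = 1.375000

Simpson's rule: (h/3)[f(x₀) + 4f(x₁) + 2f(x₂) + ... + f(xₙ)]

x_0 = 0.2500, f(x_0) = 1.062500, coefficient = 1
x_1 = 1.6250, f(x_1) = 3.640625, coefficient = 4
x_2 = 3.0000, f(x_2) = 10.000000, coefficient = 1

I ≈ (1.375000/3) × 25.625000 = 11.744792
Exact value: 11.744792
Error: 0.000000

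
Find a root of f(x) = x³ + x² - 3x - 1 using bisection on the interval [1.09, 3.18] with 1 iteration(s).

f(x) = x³ + x² - 3x - 1
Initial interval: [1.09, 3.18]

Iteration 1:
  c_1 = (1.090000 + 3.180000)/2 = 2.135000
  f(c_1) = f(2.135000) = 6.885035
  f(a) × f(c) < 0, new interval: [1.090000, 2.135000]

After 1 iteration(s), the approximation is c_1 = 2.135000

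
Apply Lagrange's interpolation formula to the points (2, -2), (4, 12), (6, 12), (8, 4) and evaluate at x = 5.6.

Lagrange interpolation formula:
P(x) = Σ yᵢ × Lᵢ(x)
where Lᵢ(x) = Π_{j≠i} (x - xⱼ)/(xᵢ - xⱼ)

L_0(5.6) = (5.6 - 4)/(2 - 4) × (5.6 - 6)/(2 - 6) × (5.6 - 8)/(2 - 8) = -0.032000
L_1(5.6) = (5.6 - 2)/(4 - 2) × (5.6 - 6)/(4 - 6) × (5.6 - 8)/(4 - 8) = 0.216000
L_2(5.6) = (5.6 - 2)/(6 - 2) × (5.6 - 4)/(6 - 4) × (5.6 - 8)/(6 - 8) = 0.864000
L_3(5.6) = (5.6 - 2)/(8 - 2) × (5.6 - 4)/(8 - 4) × (5.6 - 6)/(8 - 6) = -0.048000

P(5.6) = (-2)×L_0(5.6) + 12×L_1(5.6) + 12×L_2(5.6) + 4×L_3(5.6)
P(5.6) = 12.832000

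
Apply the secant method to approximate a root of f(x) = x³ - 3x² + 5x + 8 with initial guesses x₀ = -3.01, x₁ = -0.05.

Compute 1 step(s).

f(x) = x³ - 3x² + 5x + 8
x₀ = -3.01, x₁ = -0.05

Secant formula: x_{n+1} = x_n - f(x_n)(x_n - x_{n-1})/(f(x_n) - f(x_{n-1}))

Iteration 1:
  f(-3.010000) = -61.501201
  f(-0.050000) = 7.742375
  x_2 = -0.050000 - 7.742375×(-0.050000 - (-3.010000))/(7.742375 - (-61.501201))
       = -0.380968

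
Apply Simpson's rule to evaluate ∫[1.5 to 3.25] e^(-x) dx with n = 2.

f(x) = e^(-x)
a = 1.5, b = 3.25, n = 2
h = (b - a)/n = 0.875000

Simpson's rule: (h/3)[f(x₀) + 4f(x₁) + 2f(x₂) + ... + f(xₙ)]

x_0 = 1.5000, f(x_0) = 0.223130, coefficient = 1
x_1 = 2.3750, f(x_1) = 0.093014, coefficient = 4
x_2 = 3.2500, f(x_2) = 0.038774, coefficient = 1

I ≈ (0.875000/3) × 0.633962 = 0.184906
Exact value: 0.184356
Error: 0.000550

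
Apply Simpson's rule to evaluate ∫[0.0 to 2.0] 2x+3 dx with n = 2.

f(x) = 2x+3
a = 0.0, b = 2.0, n = 2
h = (b - a)/n = 1.000000

Simpson's rule: (h/3)[f(x₀) + 4f(x₁) + 2f(x₂) + ... + f(xₙ)]

x_0 = 0.0000, f(x_0) = 3.000000, coefficient = 1
x_1 = 1.0000, f(x_1) = 5.000000, coefficient = 4
x_2 = 2.0000, f(x_2) = 7.000000, coefficient = 1

I ≈ (1.000000/3) × 30.000000 = 10.000000
Exact value: 10.000000
Error: 0.000000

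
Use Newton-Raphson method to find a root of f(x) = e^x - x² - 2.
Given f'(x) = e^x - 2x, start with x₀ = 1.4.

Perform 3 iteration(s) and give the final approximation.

f(x) = e^x - x² - 2
f'(x) = e^x - 2x
x₀ = 1.4

Newton-Raphson formula: x_{n+1} = x_n - f(x_n)/f'(x_n)

Iteration 1:
  f(1.400000) = 0.095200
  f'(1.400000) = 1.255200
  x_1 = 1.400000 - 0.095200/1.255200 = 1.324156
Iteration 2:
  f(1.324156) = 0.005622
  f'(1.324156) = 1.110699
  x_2 = 1.324156 - 0.005622/1.110699 = 1.319094
Iteration 3:
  f(1.319094) = 0.000022
  f'(1.319094) = 1.101843
  x_3 = 1.319094 - 0.000022/1.101843 = 1.319074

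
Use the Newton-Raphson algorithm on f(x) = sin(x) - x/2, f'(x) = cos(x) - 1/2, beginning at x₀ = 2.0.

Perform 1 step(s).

f(x) = sin(x) - x/2
f'(x) = cos(x) - 1/2
x₀ = 2.0

Newton-Raphson formula: x_{n+1} = x_n - f(x_n)/f'(x_n)

Iteration 1:
  f(2.000000) = -0.090703
  f'(2.000000) = -0.916147
  x_1 = 2.000000 - (-0.090703)/(-0.916147) = 1.900996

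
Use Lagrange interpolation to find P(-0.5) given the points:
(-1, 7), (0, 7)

Lagrange interpolation formula:
P(x) = Σ yᵢ × Lᵢ(x)
where Lᵢ(x) = Π_{j≠i} (x - xⱼ)/(xᵢ - xⱼ)

L_0(-0.5) = (-0.5 - 0)/(-1 - 0) = 0.500000
L_1(-0.5) = (-0.5 - (-1))/(0 - (-1)) = 0.500000

P(-0.5) = 7×L_0(-0.5) + 7×L_1(-0.5)
P(-0.5) = 7.000000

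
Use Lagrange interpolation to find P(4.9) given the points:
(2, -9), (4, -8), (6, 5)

Lagrange interpolation formula:
P(x) = Σ yᵢ × Lᵢ(x)
where Lᵢ(x) = Π_{j≠i} (x - xⱼ)/(xᵢ - xⱼ)

L_0(4.9) = (4.9 - 4)/(2 - 4) × (4.9 - 6)/(2 - 6) = -0.123750
L_1(4.9) = (4.9 - 2)/(4 - 2) × (4.9 - 6)/(4 - 6) = 0.797500
L_2(4.9) = (4.9 - 2)/(6 - 2) × (4.9 - 4)/(6 - 4) = 0.326250

P(4.9) = (-9)×L_0(4.9) + (-8)×L_1(4.9) + 5×L_2(4.9)
P(4.9) = -3.635000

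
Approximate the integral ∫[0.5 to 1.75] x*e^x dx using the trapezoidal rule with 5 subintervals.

f(x) = x*e^x
a = 0.5, b = 1.75, n = 5
h = (b - a)/n = 0.250000

Trapezoidal rule: (h/2)[f(x₀) + 2f(x₁) + 2f(x₂) + ... + f(xₙ)]

x_0 = 0.5000, f(x_0) = 0.824361, coefficient = 1
x_1 = 0.7500, f(x_1) = 1.587750, coefficient = 2
x_2 = 1.0000, f(x_2) = 2.718282, coefficient = 2
x_3 = 1.2500, f(x_3) = 4.362929, coefficient = 2
x_4 = 1.5000, f(x_4) = 6.722534, coefficient = 2
x_5 = 1.7500, f(x_5) = 10.070555, coefficient = 1

I ≈ (0.250000/2) × 41.677904 = 5.209738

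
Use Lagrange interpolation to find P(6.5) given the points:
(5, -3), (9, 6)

Lagrange interpolation formula:
P(x) = Σ yᵢ × Lᵢ(x)
where Lᵢ(x) = Π_{j≠i} (x - xⱼ)/(xᵢ - xⱼ)

L_0(6.5) = (6.5 - 9)/(5 - 9) = 0.625000
L_1(6.5) = (6.5 - 5)/(9 - 5) = 0.375000

P(6.5) = (-3)×L_0(6.5) + 6×L_1(6.5)
P(6.5) = 0.375000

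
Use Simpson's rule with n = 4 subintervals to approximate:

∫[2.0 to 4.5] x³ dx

f(x) = x³
a = 2.0, b = 4.5, n = 4
h = (b - a)/n = 0.625000

Simpson's rule: (h/3)[f(x₀) + 4f(x₁) + 2f(x₂) + ... + f(xₙ)]

x_0 = 2.0000, f(x_0) = 8.000000, coefficient = 1
x_1 = 2.6250, f(x_1) = 18.087891, coefficient = 4
x_2 = 3.2500, f(x_2) = 34.328125, coefficient = 2
x_3 = 3.8750, f(x_3) = 58.185547, coefficient = 4
x_4 = 4.5000, f(x_4) = 91.125000, coefficient = 1

I ≈ (0.625000/3) × 472.875000 = 98.515625
Exact value: 98.515625
Error: 0.000000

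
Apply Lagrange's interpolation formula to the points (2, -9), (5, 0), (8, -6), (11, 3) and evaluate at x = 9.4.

Lagrange interpolation formula:
P(x) = Σ yᵢ × Lᵢ(x)
where Lᵢ(x) = Π_{j≠i} (x - xⱼ)/(xᵢ - xⱼ)

L_0(9.4) = (9.4 - 5)/(2 - 5) × (9.4 - 8)/(2 - 8) × (9.4 - 11)/(2 - 11) = 0.060840
L_1(9.4) = (9.4 - 2)/(5 - 2) × (9.4 - 8)/(5 - 8) × (9.4 - 11)/(5 - 11) = -0.306963
L_2(9.4) = (9.4 - 2)/(8 - 2) × (9.4 - 5)/(8 - 5) × (9.4 - 11)/(8 - 11) = 0.964741
L_3(9.4) = (9.4 - 2)/(11 - 2) × (9.4 - 5)/(11 - 5) × (9.4 - 8)/(11 - 8) = 0.281383

P(9.4) = (-9)×L_0(9.4) + 0×L_1(9.4) + (-6)×L_2(9.4) + 3×L_3(9.4)
P(9.4) = -5.491852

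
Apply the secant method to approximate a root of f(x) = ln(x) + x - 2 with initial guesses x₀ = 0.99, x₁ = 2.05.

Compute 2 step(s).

f(x) = ln(x) + x - 2
x₀ = 0.99, x₁ = 2.05

Secant formula: x_{n+1} = x_n - f(x_n)(x_n - x_{n-1})/(f(x_n) - f(x_{n-1}))

Iteration 1:
  f(0.990000) = -1.020050
  f(2.050000) = 0.767840
  x_2 = 2.050000 - 0.767840×(2.050000 - 0.990000)/(0.767840 - (-1.020050))
       = 1.594765
Iteration 2:
  f(2.050000) = 0.767840
  f(1.594765) = 0.061491
  x_3 = 1.594765 - 0.061491×(1.594765 - 2.050000)/(0.061491 - 0.767840)
       = 1.555134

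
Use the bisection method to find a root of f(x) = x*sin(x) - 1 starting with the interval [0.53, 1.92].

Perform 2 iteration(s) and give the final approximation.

f(x) = x*sin(x) - 1
Initial interval: [0.53, 1.92]

Iteration 1:
  c_1 = (0.530000 + 1.920000)/2 = 1.225000
  f(c_1) = f(1.225000) = 0.152487
  f(a) × f(c) < 0, new interval: [0.530000, 1.225000]
Iteration 2:
  c_2 = (0.530000 + 1.225000)/2 = 0.877500
  f(c_2) = f(0.877500) = -0.325076
  f(a) × f(c) ≥ 0, new interval: [0.877500, 1.225000]

After 2 iteration(s), the approximation is c_2 = 0.877500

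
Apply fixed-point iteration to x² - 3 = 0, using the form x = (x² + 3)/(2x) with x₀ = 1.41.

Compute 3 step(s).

Equation: x² - 3 = 0
Fixed-point form: x = (x² + 3)/(2x)
x₀ = 1.41

x_1 = g(1.410000) = 1.768830
x_2 = g(1.768830) = 1.732433
x_3 = g(1.732433) = 1.732051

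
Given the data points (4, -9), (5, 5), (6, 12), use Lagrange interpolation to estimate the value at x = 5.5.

Lagrange interpolation formula:
P(x) = Σ yᵢ × Lᵢ(x)
where Lᵢ(x) = Π_{j≠i} (x - xⱼ)/(xᵢ - xⱼ)

L_0(5.5) = (5.5 - 5)/(4 - 5) × (5.5 - 6)/(4 - 6) = -0.125000
L_1(5.5) = (5.5 - 4)/(5 - 4) × (5.5 - 6)/(5 - 6) = 0.750000
L_2(5.5) = (5.5 - 4)/(6 - 4) × (5.5 - 5)/(6 - 5) = 0.375000

P(5.5) = (-9)×L_0(5.5) + 5×L_1(5.5) + 12×L_2(5.5)
P(5.5) = 9.375000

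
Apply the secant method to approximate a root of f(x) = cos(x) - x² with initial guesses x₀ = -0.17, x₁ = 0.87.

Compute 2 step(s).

f(x) = cos(x) - x²
x₀ = -0.17, x₁ = 0.87

Secant formula: x_{n+1} = x_n - f(x_n)(x_n - x_{n-1})/(f(x_n) - f(x_{n-1}))

Iteration 1:
  f(-0.170000) = 0.956685
  f(0.870000) = -0.112073
  x_2 = 0.870000 - (-0.112073)×(0.870000 - (-0.170000))/(-0.112073 - 0.956685)
       = 0.760942
Iteration 2:
  f(0.870000) = -0.112073
  f(0.760942) = 0.145153
  x_3 = 0.760942 - 0.145153×(0.760942 - 0.870000)/(0.145153 - (-0.112073))
       = 0.822484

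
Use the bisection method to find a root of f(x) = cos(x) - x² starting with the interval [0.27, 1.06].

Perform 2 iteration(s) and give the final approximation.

f(x) = cos(x) - x²
Initial interval: [0.27, 1.06]

Iteration 1:
  c_1 = (0.270000 + 1.060000)/2 = 0.665000
  f(c_1) = f(0.665000) = 0.344692
  f(a) × f(c) ≥ 0, new interval: [0.665000, 1.060000]
Iteration 2:
  c_2 = (0.665000 + 1.060000)/2 = 0.862500
  f(c_2) = f(0.862500) = -0.093365
  f(a) × f(c) < 0, new interval: [0.665000, 0.862500]

After 2 iteration(s), the approximation is c_2 = 0.862500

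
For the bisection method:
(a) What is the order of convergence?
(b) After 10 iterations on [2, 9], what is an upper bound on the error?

(a) Bisection has linear (order 1) convergence; the error is halved each step.

(b) Error bound = (b-a)/2^n = (9 - 2)/2^{10}
    = 7/2^{10}

(a) 1 (linear); (b) error ≤ 6.84e-03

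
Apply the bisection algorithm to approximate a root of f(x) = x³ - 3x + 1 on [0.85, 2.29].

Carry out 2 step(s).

f(x) = x³ - 3x + 1
Initial interval: [0.85, 2.29]

Iteration 1:
  c_1 = (0.850000 + 2.290000)/2 = 1.570000
  f(c_1) = f(1.570000) = 0.159893
  f(a) × f(c) < 0, new interval: [0.850000, 1.570000]
Iteration 2:
  c_2 = (0.850000 + 1.570000)/2 = 1.210000
  f(c_2) = f(1.210000) = -0.858439
  f(a) × f(c) ≥ 0, new interval: [1.210000, 1.570000]

After 2 iteration(s), the approximation is c_2 = 1.210000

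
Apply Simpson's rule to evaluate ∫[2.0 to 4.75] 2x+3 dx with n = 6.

f(x) = 2x+3
a = 2.0, b = 4.75, n = 6
h = (b - a)/n = 0.458333

Simpson's rule: (h/3)[f(x₀) + 4f(x₁) + 2f(x₂) + ... + f(xₙ)]

x_0 = 2.0000, f(x_0) = 7.000000, coefficient = 1
x_1 = 2.4583, f(x_1) = 7.916667, coefficient = 4
x_2 = 2.9167, f(x_2) = 8.833333, coefficient = 2
x_3 = 3.3750, f(x_3) = 9.750000, coefficient = 4
x_4 = 3.8333, f(x_4) = 10.666667, coefficient = 2
x_5 = 4.2917, f(x_5) = 11.583333, coefficient = 4
x_6 = 4.7500, f(x_6) = 12.500000, coefficient = 1

I ≈ (0.458333/3) × 175.500000 = 26.812500
Exact value: 26.812500
Error: 0.000000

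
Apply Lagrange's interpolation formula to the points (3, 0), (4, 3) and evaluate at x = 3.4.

Lagrange interpolation formula:
P(x) = Σ yᵢ × Lᵢ(x)
where Lᵢ(x) = Π_{j≠i} (x - xⱼ)/(xᵢ - xⱼ)

L_0(3.4) = (3.4 - 4)/(3 - 4) = 0.600000
L_1(3.4) = (3.4 - 3)/(4 - 3) = 0.400000

P(3.4) = 0×L_0(3.4) + 3×L_1(3.4)
P(3.4) = 1.200000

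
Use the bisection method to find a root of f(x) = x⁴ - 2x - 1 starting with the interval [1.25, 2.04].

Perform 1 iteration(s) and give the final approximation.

f(x) = x⁴ - 2x - 1
Initial interval: [1.25, 2.04]

Iteration 1:
  c_1 = (1.250000 + 2.040000)/2 = 1.645000
  f(c_1) = f(1.645000) = 3.032571
  f(a) × f(c) < 0, new interval: [1.250000, 1.645000]

After 1 iteration(s), the approximation is c_1 = 1.645000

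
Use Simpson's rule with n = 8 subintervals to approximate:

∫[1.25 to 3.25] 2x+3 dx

f(x) = 2x+3
a = 1.25, b = 3.25, n = 8
h = (b - a)/n = 0.250000

Simpson's rule: (h/3)[f(x₀) + 4f(x₁) + 2f(x₂) + ... + f(xₙ)]

x_0 = 1.2500, f(x_0) = 5.500000, coefficient = 1
x_1 = 1.5000, f(x_1) = 6.000000, coefficient = 4
x_2 = 1.7500, f(x_2) = 6.500000, coefficient = 2
x_3 = 2.0000, f(x_3) = 7.000000, coefficient = 4
x_4 = 2.2500, f(x_4) = 7.500000, coefficient = 2
x_5 = 2.5000, f(x_5) = 8.000000, coefficient = 4
x_6 = 2.7500, f(x_6) = 8.500000, coefficient = 2
x_7 = 3.0000, f(x_7) = 9.000000, coefficient = 4
x_8 = 3.2500, f(x_8) = 9.500000, coefficient = 1

I ≈ (0.250000/3) × 180.000000 = 15.000000
Exact value: 15.000000
Error: 0.000000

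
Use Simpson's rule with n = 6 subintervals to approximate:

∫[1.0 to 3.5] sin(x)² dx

f(x) = sin(x)²
a = 1.0, b = 3.5, n = 6
h = (b - a)/n = 0.416667

Simpson's rule: (h/3)[f(x₀) + 4f(x₁) + 2f(x₂) + ... + f(xₙ)]

x_0 = 1.0000, f(x_0) = 0.708073, coefficient = 1
x_1 = 1.4167, f(x_1) = 0.976432, coefficient = 4
x_2 = 1.8333, f(x_2) = 0.932643, coefficient = 2
x_3 = 2.2500, f(x_3) = 0.605398, coefficient = 4
x_4 = 2.6667, f(x_4) = 0.209098, coefficient = 2
x_5 = 3.0833, f(x_5) = 0.003390, coefficient = 4
x_6 = 3.5000, f(x_6) = 0.123049, coefficient = 1

I ≈ (0.416667/3) × 9.455485 = 1.313262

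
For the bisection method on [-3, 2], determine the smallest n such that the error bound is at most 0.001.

We need (b-a)/2^n ≤ 0.001
(2 - (-3))/2^n ≤ 0.001
5/2^n ≤ 0.001
2^n ≥ 5000
n ≥ log₂(5000) = 12.29
n ≥ 13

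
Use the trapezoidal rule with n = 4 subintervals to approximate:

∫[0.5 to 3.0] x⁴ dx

f(x) = x⁴
a = 0.5, b = 3.0, n = 4
h = (b - a)/n = 0.625000

Trapezoidal rule: (h/2)[f(x₀) + 2f(x₁) + 2f(x₂) + ... + f(xₙ)]

x_0 = 0.5000, f(x_0) = 0.062500, coefficient = 1
x_1 = 1.1250, f(x_1) = 1.601807, coefficient = 2
x_2 = 1.7500, f(x_2) = 9.378906, coefficient = 2
x_3 = 2.3750, f(x_3) = 31.816650, coefficient = 2
x_4 = 3.0000, f(x_4) = 81.000000, coefficient = 1

I ≈ (0.625000/2) × 166.657227 = 52.080383
Exact value: 48.593750
Error: 3.486633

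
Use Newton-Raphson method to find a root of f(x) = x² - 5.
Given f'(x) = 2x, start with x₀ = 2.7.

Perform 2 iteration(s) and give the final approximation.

f(x) = x² - 5
f'(x) = 2x
x₀ = 2.7

Newton-Raphson formula: x_{n+1} = x_n - f(x_n)/f'(x_n)

Iteration 1:
  f(2.700000) = 2.290000
  f'(2.700000) = 5.400000
  x_1 = 2.700000 - 2.290000/5.400000 = 2.275926
Iteration 2:
  f(2.275926) = 0.179839
  f'(2.275926) = 4.551852
  x_2 = 2.275926 - 0.179839/4.551852 = 2.236417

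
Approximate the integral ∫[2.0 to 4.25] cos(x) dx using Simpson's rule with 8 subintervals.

f(x) = cos(x)
a = 2.0, b = 4.25, n = 8
h = (b - a)/n = 0.281250

Simpson's rule: (h/3)[f(x₀) + 4f(x₁) + 2f(x₂) + ... + f(xₙ)]

x_0 = 2.0000, f(x_0) = -0.416147, coefficient = 1
x_1 = 2.2812, f(x_1) = -0.652178, coefficient = 4
x_2 = 2.5625, f(x_2) = -0.836960, coefficient = 2
x_3 = 2.8438, f(x_3) = -0.955972, coefficient = 4
x_4 = 3.1250, f(x_4) = -0.999862, coefficient = 2
x_5 = 3.4062, f(x_5) = -0.965182, coefficient = 4
x_6 = 3.6875, f(x_6) = -0.854657, coefficient = 2
x_7 = 3.9688, f(x_7) = -0.676971, coefficient = 4
x_8 = 4.2500, f(x_8) = -0.446087, coefficient = 1

I ≈ (0.281250/3) × -19.246401 = -1.804350
Exact value: -1.804287
Error: 0.000063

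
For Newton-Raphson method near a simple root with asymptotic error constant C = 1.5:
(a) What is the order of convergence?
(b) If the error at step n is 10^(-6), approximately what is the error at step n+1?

(a) Newton-Raphson has quadratic (order 2) convergence near simple roots.
    This means |e_{n+1}| ≈ C|e_n|².

(b) With |e_n| = 10^(-6) and C = 1.5:
    |e_{n+1}| ≈ 1.5 × (10^(-6))² = 1.5 × 10^(-12)

(a) 2 (quadratic); (b) |e_{n+1}| ≈ 1.500e-12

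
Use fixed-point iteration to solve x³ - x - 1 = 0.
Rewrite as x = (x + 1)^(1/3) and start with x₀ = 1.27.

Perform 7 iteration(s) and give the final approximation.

Equation: x³ - x - 1 = 0
Fixed-point form: x = (x + 1)^(1/3)
x₀ = 1.27

x_1 = g(1.270000) = 1.314242
x_2 = g(1.314242) = 1.322725
x_3 = g(1.322725) = 1.324339
x_4 = g(1.324339) = 1.324646
x_5 = g(1.324646) = 1.324704
x_6 = g(1.324704) = 1.324715
x_7 = g(1.324715) = 1.324717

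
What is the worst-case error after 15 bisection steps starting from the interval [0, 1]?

Bisection error bound: |error| ≤ (b-a)/2^n
|error| ≤ (1 - 0)/2^15 = 1/2^15
|error| ≤ 0.0000305176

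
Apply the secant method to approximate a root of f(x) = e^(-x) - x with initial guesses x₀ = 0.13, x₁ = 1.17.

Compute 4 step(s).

f(x) = e^(-x) - x
x₀ = 0.13, x₁ = 1.17

Secant formula: x_{n+1} = x_n - f(x_n)(x_n - x_{n-1})/(f(x_n) - f(x_{n-1}))

Iteration 1:
  f(0.130000) = 0.748095
  f(1.170000) = -0.859633
  x_2 = 1.170000 - (-0.859633)×(1.170000 - 0.130000)/(-0.859633 - 0.748095)
       = 0.613925
Iteration 2:
  f(1.170000) = -0.859633
  f(0.613925) = -0.072702
  x_3 = 0.613925 - (-0.072702)×(0.613925 - 1.170000)/(-0.072702 - (-0.859633))
       = 0.562551
Iteration 3:
  f(0.613925) = -0.072702
  f(0.562551) = 0.007203
  x_4 = 0.562551 - 0.007203×(0.562551 - 0.613925)/(0.007203 - (-0.072702))
       = 0.567182
Iteration 4:
  f(0.562551) = 0.007203
  f(0.567182) = -0.000061
  x_5 = 0.567182 - (-0.000061)×(0.567182 - 0.562551)/(-0.000061 - 0.007203)
       = 0.567143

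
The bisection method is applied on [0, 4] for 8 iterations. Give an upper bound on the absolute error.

Bisection error bound: |error| ≤ (b-a)/2^n
|error| ≤ (4 - 0)/2^8 = 4/2^8
|error| ≤ 0.0156250000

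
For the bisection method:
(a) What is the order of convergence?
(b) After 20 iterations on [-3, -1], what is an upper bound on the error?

(a) Bisection has linear (order 1) convergence; the error is halved each step.

(b) Error bound = (b-a)/2^n = (-1 - (-3))/2^{20}
    = 2/2^{20}

(a) 1 (linear); (b) error ≤ 1.91e-06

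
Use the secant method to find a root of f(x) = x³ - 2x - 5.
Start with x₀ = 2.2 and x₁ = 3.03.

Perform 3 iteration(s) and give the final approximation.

f(x) = x³ - 2x - 5
x₀ = 2.2, x₁ = 3.03

Secant formula: x_{n+1} = x_n - f(x_n)(x_n - x_{n-1})/(f(x_n) - f(x_{n-1}))

Iteration 1:
  f(2.200000) = 1.248000
  f(3.030000) = 16.758127
  x_2 = 3.030000 - 16.758127×(3.030000 - 2.200000)/(16.758127 - 1.248000)
       = 2.133215
Iteration 2:
  f(3.030000) = 16.758127
  f(2.133215) = 0.440994
  x_3 = 2.133215 - 0.440994×(2.133215 - 3.030000)/(0.440994 - 16.758127)
       = 2.108978
Iteration 3:
  f(2.133215) = 0.440994
  f(2.108978) = 0.162335
  x_4 = 2.108978 - 0.162335×(2.108978 - 2.133215)/(0.162335 - 0.440994)
       = 2.094859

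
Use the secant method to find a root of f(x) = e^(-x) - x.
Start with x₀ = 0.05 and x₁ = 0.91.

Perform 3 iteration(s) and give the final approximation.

f(x) = e^(-x) - x
x₀ = 0.05, x₁ = 0.91

Secant formula: x_{n+1} = x_n - f(x_n)(x_n - x_{n-1})/(f(x_n) - f(x_{n-1}))

Iteration 1:
  f(0.050000) = 0.901229
  f(0.910000) = -0.507476
  x_2 = 0.910000 - (-0.507476)×(0.910000 - 0.050000)/(-0.507476 - 0.901229)
       = 0.600191
Iteration 2:
  f(0.910000) = -0.507476
  f(0.600191) = -0.051485
  x_3 = 0.600191 - (-0.051485)×(0.600191 - 0.910000)/(-0.051485 - (-0.507476))
       = 0.565212
Iteration 3:
  f(0.600191) = -0.051485
  f(0.565212) = 0.003028
  x_4 = 0.565212 - 0.003028×(0.565212 - 0.600191)/(0.003028 - (-0.051485))
       = 0.567155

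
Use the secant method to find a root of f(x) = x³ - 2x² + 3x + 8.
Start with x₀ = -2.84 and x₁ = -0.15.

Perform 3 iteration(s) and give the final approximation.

f(x) = x³ - 2x² + 3x + 8
x₀ = -2.84, x₁ = -0.15

Secant formula: x_{n+1} = x_n - f(x_n)(x_n - x_{n-1})/(f(x_n) - f(x_{n-1}))

Iteration 1:
  f(-2.840000) = -39.557504
  f(-0.150000) = 7.501625
  x_2 = -0.150000 - 7.501625×(-0.150000 - (-2.840000))/(7.501625 - (-39.557504))
       = -0.578809
Iteration 2:
  f(-0.150000) = 7.501625
  f(-0.578809) = 5.399622
  x_3 = -0.578809 - 5.399622×(-0.578809 - (-0.150000))/(5.399622 - 7.501625)
       = -1.680332
Iteration 3:
  f(-0.578809) = 5.399622
  f(-1.680332) = -7.432473
  x_4 = -1.680332 - (-7.432473)×(-1.680332 - (-0.578809))/(-7.432473 - 5.399622)
       = -1.042319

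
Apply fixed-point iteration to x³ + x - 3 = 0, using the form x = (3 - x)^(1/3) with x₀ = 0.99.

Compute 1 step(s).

Equation: x³ + x - 3 = 0
Fixed-point form: x = (3 - x)^(1/3)
x₀ = 0.99

x_1 = g(0.990000) = 1.262017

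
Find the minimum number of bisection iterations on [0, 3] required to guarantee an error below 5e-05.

We need (b-a)/2^n ≤ 5e-05
(3 - 0)/2^n ≤ 5e-05
3/2^n ≤ 5e-05
2^n ≥ 60000
n ≥ log₂(60000) = 15.87
n ≥ 16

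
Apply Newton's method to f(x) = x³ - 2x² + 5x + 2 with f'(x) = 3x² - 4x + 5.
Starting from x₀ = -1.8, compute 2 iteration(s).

f(x) = x³ - 2x² + 5x + 2
f'(x) = 3x² - 4x + 5
x₀ = -1.8

Newton-Raphson formula: x_{n+1} = x_n - f(x_n)/f'(x_n)

Iteration 1:
  f(-1.800000) = -19.312000
  f'(-1.800000) = 21.920000
  x_1 = -1.800000 - (-19.312000)/21.920000 = -0.918978
Iteration 2:
  f(-0.918978) = -5.060028
  f'(-0.918978) = 11.209475
  x_2 = -0.918978 - (-5.060028)/11.209475 = -0.467572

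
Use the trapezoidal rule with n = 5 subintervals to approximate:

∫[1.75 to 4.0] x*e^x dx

f(x) = x*e^x
a = 1.75, b = 4.0, n = 5
h = (b - a)/n = 0.450000

Trapezoidal rule: (h/2)[f(x₀) + 2f(x₁) + 2f(x₂) + ... + f(xₙ)]

x_0 = 1.7500, f(x_0) = 10.070555, coefficient = 1
x_1 = 2.2000, f(x_1) = 19.855030, coefficient = 2
x_2 = 2.6500, f(x_2) = 37.508202, coefficient = 2
x_3 = 3.1000, f(x_3) = 68.813649, coefficient = 2
x_4 = 3.5500, f(x_4) = 123.587277, coefficient = 2
x_5 = 4.0000, f(x_5) = 218.392600, coefficient = 1

I ≈ (0.450000/2) × 727.991471 = 163.798081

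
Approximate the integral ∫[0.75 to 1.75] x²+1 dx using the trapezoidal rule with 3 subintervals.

f(x) = x²+1
a = 0.75, b = 1.75, n = 3
h = (b - a)/n = 0.333333

Trapezoidal rule: (h/2)[f(x₀) + 2f(x₁) + 2f(x₂) + ... + f(xₙ)]

x_0 = 0.7500, f(x_0) = 1.562500, coefficient = 1
x_1 = 1.0833, f(x_1) = 2.173611, coefficient = 2
x_2 = 1.4167, f(x_2) = 3.006944, coefficient = 2
x_3 = 1.7500, f(x_3) = 4.062500, coefficient = 1

I ≈ (0.333333/2) × 15.986111 = 2.664352
Exact value: 2.645833
Error: 0.018519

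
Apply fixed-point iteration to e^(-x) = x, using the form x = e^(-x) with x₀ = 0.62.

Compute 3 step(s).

Equation: e^(-x) = x
Fixed-point form: x = e^(-x)
x₀ = 0.62

x_1 = g(0.620000) = 0.537944
x_2 = g(0.537944) = 0.583947
x_3 = g(0.583947) = 0.557693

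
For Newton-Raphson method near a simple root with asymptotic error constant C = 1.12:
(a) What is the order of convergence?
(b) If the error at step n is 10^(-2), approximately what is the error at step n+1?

(a) Newton-Raphson has quadratic (order 2) convergence near simple roots.
    This means |e_{n+1}| ≈ C|e_n|².

(b) With |e_n| = 10^(-2) and C = 1.12:
    |e_{n+1}| ≈ 1.12 × (10^(-2))² = 1.12 × 10^(-4)

(a) 2 (quadratic); (b) |e_{n+1}| ≈ 1.120e-04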